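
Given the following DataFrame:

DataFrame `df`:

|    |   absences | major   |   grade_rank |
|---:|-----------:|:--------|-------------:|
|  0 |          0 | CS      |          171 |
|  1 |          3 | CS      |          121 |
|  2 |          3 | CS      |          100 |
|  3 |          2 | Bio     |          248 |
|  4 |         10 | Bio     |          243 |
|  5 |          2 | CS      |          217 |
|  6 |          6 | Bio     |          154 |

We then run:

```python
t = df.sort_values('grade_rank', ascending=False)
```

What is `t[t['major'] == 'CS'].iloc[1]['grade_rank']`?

171

sort by grade_rank descending:
   absences major  grade_rank
3         2   Bio         248
4        10   Bio         243
5         2    CS         217
0         0    CS         171
6         6   Bio         154
1         3    CS         121
2         3    CS         100
filter rows where major == 'CS':
   absences major  grade_rank
5         2    CS         217
0         0    CS         171
1         3    CS         121
2         3    CS         100
The value at position 1, column 'grade_rank' is 171.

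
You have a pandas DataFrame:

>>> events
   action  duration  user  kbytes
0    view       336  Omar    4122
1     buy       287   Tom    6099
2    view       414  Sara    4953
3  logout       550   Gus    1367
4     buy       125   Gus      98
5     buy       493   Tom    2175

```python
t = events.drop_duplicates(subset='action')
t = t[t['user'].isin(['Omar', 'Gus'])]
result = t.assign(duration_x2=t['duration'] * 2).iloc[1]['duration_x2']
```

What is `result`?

drop duplicate action (keep=first):
   action  duration  user  kbytes
0    view       336  Omar    4122
1     buy       287   Tom    6099
3  logout       550   Gus    1367
filter rows where user in ['Omar', 'Gus']:
   action  duration  user  kbytes
0    view       336  Omar    4122
3  logout       550   Gus    1367
add column duration_x2 = t['duration'] * 2:
   action  duration  user  kbytes  duration_x2
0    view       336  Omar    4122          672
3  logout       550   Gus    1367         1100
Taking the value at position 1, column 'duration_x2' gives 1100.

1100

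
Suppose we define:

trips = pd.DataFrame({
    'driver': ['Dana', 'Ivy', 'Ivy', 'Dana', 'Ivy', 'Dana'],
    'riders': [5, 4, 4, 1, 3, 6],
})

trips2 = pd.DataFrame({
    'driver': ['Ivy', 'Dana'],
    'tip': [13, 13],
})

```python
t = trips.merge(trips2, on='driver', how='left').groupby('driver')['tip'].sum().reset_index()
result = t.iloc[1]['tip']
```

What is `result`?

39

merge on 'driver' (how='left') → 6 rows:
  driver  riders  tip
0   Dana       5   13
1    Ivy       4   13
2    Ivy       4   13
3   Dana       1   13
4    Ivy       3   13
5   Dana       6   13
group by driver, sum of tip:
driver
Dana    39
Ivy     39
Name: tip, dtype: int64
reset_index():
  driver  tip
0   Dana   39
1    Ivy   39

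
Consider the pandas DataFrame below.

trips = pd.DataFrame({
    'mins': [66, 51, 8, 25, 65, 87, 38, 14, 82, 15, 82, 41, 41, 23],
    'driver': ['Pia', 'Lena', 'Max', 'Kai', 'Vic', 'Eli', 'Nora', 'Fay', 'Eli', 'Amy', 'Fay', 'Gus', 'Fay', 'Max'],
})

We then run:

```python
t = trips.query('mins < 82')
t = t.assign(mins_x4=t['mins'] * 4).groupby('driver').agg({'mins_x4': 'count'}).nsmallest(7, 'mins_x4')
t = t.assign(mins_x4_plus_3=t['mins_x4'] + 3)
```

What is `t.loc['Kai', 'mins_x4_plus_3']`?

4

filter rows where mins < 82:
    mins driver
0     66    Pia
1     51   Lena
2      8    Max
3     25    Kai
4     65    Vic
6     38   Nora
7     14    Fay
9     15    Amy
11    41    Gus
12    41    Fay
13    23    Max
add column mins_x4 = t['mins'] * 4:
    mins driver  mins_x4
0     66    Pia      264
1     51   Lena      204
2      8    Max       32
3     25    Kai      100
4     65    Vic      260
6     38   Nora      152
7     14    Fay       56
9     15    Amy       60
11    41    Gus      164
12    41    Fay      164
13    23    Max       92
group by driver, count of mins_x4:
        mins_x4
driver         
Amy           1
Fay           2
Gus           1
Kai           1
Lena          1
Max           2
Nora          1
Pia           1
Vic           1
take 7 rows with smallest mins_x4:
        mins_x4
driver         
Amy           1
Gus           1
Kai           1
Lena          1
Nora          1
Pia           1
Vic           1
add column mins_x4_plus_3 = t['mins_x4'] + 3:
        mins_x4  mins_x4_plus_3
driver                         
Amy           1               4
Gus           1               4
Kai           1               4
Lena          1               4
Nora          1               4
Pia           1               4
Vic           1               4
Reading off the value at row 'Kai', column 'mins_x4_plus_3', we get 4.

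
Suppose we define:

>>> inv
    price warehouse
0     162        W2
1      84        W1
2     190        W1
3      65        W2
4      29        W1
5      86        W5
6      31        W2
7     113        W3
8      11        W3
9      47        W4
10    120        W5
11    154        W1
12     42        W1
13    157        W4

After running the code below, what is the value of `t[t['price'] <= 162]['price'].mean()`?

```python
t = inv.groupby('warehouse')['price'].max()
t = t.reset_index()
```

138.0

group by warehouse, max of price:
warehouse
W1    190
W2    162
W3    113
W4    157
W5    120
Name: price, dtype: int64
reset_index():
  warehouse  price
0        W1    190
1        W2    162
2        W3    113
3        W4    157
4        W5    120
filter rows where price <= 162:
  warehouse  price
1        W2    162
2        W3    113
3        W4    157
4        W5    120
Taking the mean of column 'price' gives 138.0.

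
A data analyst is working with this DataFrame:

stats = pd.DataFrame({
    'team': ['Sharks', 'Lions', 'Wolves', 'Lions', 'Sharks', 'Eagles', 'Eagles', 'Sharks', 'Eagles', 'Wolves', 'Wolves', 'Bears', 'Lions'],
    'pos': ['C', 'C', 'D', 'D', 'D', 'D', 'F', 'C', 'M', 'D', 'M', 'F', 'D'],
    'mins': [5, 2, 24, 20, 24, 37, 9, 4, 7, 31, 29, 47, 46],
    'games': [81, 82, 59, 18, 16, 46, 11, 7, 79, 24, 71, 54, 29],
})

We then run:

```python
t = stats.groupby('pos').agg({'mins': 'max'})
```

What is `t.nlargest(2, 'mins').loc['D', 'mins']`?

group by pos, max of mins:
     mins
pos      
C       5
D      46
F      47
M      29
take 2 rows with largest mins:
     mins
pos      
F      47
D      46
Reading off the value at row 'D', column 'mins', we get 46.

46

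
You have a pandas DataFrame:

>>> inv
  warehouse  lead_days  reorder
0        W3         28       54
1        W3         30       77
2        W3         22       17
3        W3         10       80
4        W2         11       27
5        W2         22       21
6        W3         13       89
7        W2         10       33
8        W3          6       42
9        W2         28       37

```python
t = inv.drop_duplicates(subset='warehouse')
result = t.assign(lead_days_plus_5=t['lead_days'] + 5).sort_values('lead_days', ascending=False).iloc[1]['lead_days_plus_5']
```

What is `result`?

16

drop duplicate warehouse (keep=first):
  warehouse  lead_days  reorder
0        W3         28       54
4        W2         11       27
add column lead_days_plus_5 = t['lead_days'] + 5:
  warehouse  lead_days  reorder  lead_days_plus_5
0        W3         28       54                33
4        W2         11       27                16
sort by lead_days descending:
  warehouse  lead_days  reorder  lead_days_plus_5
0        W3         28       54                33
4        W2         11       27                16
Reading off the value at position 1, column 'lead_days_plus_5', we get 16.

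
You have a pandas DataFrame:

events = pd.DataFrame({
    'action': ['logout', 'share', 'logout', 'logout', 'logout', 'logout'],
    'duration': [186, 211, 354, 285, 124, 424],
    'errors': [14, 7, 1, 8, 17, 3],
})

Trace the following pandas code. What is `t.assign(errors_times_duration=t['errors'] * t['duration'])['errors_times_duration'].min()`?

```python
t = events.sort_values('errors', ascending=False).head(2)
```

2108

sort by errors descending:
   action  duration  errors
4  logout       124      17
0  logout       186      14
3  logout       285       8
1   share       211       7
5  logout       424       3
2  logout       354       1
take first 2 rows:
   action  duration  errors
4  logout       124      17
0  logout       186      14
add column errors_times_duration = t['errors'] * t['duration']:
   action  duration  errors  errors_times_duration
4  logout       124      17                   2108
0  logout       186      14                   2604
Hence 2108.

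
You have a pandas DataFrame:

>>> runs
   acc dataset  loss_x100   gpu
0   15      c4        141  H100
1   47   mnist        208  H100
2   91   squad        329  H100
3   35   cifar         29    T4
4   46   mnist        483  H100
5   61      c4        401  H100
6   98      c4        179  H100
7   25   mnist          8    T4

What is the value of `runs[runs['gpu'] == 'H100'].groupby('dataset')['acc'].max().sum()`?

236

filter rows where gpu == 'H100':
   acc dataset  loss_x100   gpu
0   15      c4        141  H100
1   47   mnist        208  H100
2   91   squad        329  H100
4   46   mnist        483  H100
5   61      c4        401  H100
6   98      c4        179  H100
group by dataset, max of acc:
dataset
c4       98
mnist    47
squad    91
Name: acc, dtype: int64
sum of the resulting series → 236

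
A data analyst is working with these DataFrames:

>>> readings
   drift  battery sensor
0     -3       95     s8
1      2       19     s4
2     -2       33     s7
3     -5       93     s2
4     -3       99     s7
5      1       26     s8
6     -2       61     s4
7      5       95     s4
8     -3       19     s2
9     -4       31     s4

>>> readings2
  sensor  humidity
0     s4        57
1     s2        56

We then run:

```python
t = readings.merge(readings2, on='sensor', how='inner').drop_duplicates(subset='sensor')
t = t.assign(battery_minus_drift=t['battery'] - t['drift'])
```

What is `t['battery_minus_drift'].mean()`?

merge on 'sensor' (how='inner') → 6 rows:
   drift  battery sensor  humidity
0      2       19     s4        57
1     -5       93     s2        56
2     -2       61     s4        57
3      5       95     s4        57
4     -3       19     s2        56
5     -4       31     s4        57
drop duplicate sensor (keep=first):
   drift  battery sensor  humidity
0      2       19     s4        57
1     -5       93     s2        56
add column battery_minus_drift = t['battery'] - t['drift']:
   drift  battery sensor  humidity  battery_minus_drift
0      2       19     s4        57                   17
1     -5       93     s2        56                   98
mean of column 'battery_minus_drift' → 57.5

57.5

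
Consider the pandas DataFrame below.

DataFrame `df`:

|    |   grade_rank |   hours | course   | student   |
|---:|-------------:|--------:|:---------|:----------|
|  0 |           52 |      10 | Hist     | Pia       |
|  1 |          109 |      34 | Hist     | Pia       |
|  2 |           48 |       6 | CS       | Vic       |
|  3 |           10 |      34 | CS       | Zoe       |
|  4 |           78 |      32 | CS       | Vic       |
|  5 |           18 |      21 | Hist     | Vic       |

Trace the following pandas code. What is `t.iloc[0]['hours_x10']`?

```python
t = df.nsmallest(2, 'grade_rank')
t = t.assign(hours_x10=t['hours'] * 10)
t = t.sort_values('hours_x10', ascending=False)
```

340

take 2 rows with smallest grade_rank:
   grade_rank  hours course student
3          10     34     CS     Zoe
5          18     21   Hist     Vic
add column hours_x10 = t['hours'] * 10:
   grade_rank  hours course student  hours_x10
3          10     34     CS     Zoe        340
5          18     21   Hist     Vic        210
sort by hours_x10 descending:
   grade_rank  hours course student  hours_x10
3          10     34     CS     Zoe        340
5          18     21   Hist     Vic        210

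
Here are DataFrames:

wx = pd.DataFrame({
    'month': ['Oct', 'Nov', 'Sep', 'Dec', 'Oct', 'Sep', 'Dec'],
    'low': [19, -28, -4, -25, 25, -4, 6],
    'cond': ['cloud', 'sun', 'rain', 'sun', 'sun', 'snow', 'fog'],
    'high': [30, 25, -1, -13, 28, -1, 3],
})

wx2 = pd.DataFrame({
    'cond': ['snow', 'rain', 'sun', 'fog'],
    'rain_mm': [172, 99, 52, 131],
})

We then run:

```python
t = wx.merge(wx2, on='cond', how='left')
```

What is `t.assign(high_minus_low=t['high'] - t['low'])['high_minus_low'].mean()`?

11.7142857143

merge on 'cond' (how='left') → 7 rows:
  month  low   cond  high  rain_mm
0   Oct   19  cloud    30      NaN
1   Nov  -28    sun    25     52.0
2   Sep   -4   rain    -1     99.0
3   Dec  -25    sun   -13     52.0
4   Oct   25    sun    28     52.0
5   Sep   -4   snow    -1    172.0
6   Dec    6    fog     3    131.0
add column high_minus_low = t['high'] - t['low']:
  month  low   cond  high  rain_mm  high_minus_low
0   Oct   19  cloud    30      NaN              11
1   Nov  -28    sun    25     52.0              53
2   Sep   -4   rain    -1     99.0               3
3   Dec  -25    sun   -13     52.0              12
4   Oct   25    sun    28     52.0               3
5   Sep   -4   snow    -1    172.0               3
6   Dec    6    fog     3    131.0              -3
Finally, mean of column 'high_minus_low' = 11.7142857143.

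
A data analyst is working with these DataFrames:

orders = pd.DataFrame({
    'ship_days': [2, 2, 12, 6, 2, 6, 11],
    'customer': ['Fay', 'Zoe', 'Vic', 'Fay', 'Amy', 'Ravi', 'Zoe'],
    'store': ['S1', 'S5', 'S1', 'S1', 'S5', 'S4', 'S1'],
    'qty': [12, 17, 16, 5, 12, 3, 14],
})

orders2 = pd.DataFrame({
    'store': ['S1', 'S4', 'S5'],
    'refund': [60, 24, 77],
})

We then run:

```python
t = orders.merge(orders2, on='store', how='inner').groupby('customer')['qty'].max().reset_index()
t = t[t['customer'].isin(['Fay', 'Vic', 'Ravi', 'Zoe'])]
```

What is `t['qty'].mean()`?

12.0

merge on 'store' (how='inner') → 7 rows:
   ship_days customer store  qty  refund
0          2      Fay    S1   12      60
1          2      Zoe    S5   17      77
2         12      Vic    S1   16      60
3          6      Fay    S1    5      60
4          2      Amy    S5   12      77
5          6     Ravi    S4    3      24
6         11      Zoe    S1   14      60
group by customer, max of qty:
customer
Amy     12
Fay     12
Ravi     3
Vic     16
Zoe     17
Name: qty, dtype: int64
reset_index():
  customer  qty
0      Amy   12
1      Fay   12
2     Ravi    3
3      Vic   16
4      Zoe   17
filter rows where customer in ['Fay', 'Vic', 'Ravi', 'Zoe']:
  customer  qty
1      Fay   12
2     Ravi    3
3      Vic   16
4      Zoe   17
Finally, mean of column 'qty' = 12.0.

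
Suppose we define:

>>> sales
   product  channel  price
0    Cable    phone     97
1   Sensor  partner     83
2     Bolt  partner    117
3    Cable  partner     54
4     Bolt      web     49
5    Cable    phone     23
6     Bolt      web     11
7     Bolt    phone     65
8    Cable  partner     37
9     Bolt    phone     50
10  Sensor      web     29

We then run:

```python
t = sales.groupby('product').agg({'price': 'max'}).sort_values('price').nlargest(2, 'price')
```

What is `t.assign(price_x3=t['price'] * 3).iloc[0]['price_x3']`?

351

group by product, max of price:
         price
product       
Bolt       117
Cable       97
Sensor      83
sort by price:
         price
product       
Sensor      83
Cable       97
Bolt       117
take 2 rows with largest price:
         price
product       
Bolt       117
Cable       97
add column price_x3 = t['price'] * 3:
         price  price_x3
product                 
Bolt       117       351
Cable       97       291
The value at position 0, column 'price_x3' is 351.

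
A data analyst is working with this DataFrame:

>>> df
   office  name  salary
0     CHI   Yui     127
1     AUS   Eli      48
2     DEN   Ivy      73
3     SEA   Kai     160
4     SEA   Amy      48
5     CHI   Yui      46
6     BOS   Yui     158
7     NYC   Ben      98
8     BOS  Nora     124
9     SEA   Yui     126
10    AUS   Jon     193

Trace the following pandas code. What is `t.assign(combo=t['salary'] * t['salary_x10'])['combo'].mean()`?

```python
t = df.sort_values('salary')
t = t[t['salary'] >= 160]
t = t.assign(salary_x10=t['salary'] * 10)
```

314245.0

sort by salary:
   office  name  salary
5     CHI   Yui      46
1     AUS   Eli      48
4     SEA   Amy      48
2     DEN   Ivy      73
7     NYC   Ben      98
8     BOS  Nora     124
9     SEA   Yui     126
0     CHI   Yui     127
6     BOS   Yui     158
3     SEA   Kai     160
10    AUS   Jon     193
filter rows where salary >= 160:
   office name  salary
3     SEA  Kai     160
10    AUS  Jon     193
add column salary_x10 = t['salary'] * 10:
   office name  salary  salary_x10
3     SEA  Kai     160        1600
10    AUS  Jon     193        1930
add column combo = t['salary'] * t['salary_x10']:
   office name  salary  salary_x10   combo
3     SEA  Kai     160        1600  256000
10    AUS  Jon     193        1930  372490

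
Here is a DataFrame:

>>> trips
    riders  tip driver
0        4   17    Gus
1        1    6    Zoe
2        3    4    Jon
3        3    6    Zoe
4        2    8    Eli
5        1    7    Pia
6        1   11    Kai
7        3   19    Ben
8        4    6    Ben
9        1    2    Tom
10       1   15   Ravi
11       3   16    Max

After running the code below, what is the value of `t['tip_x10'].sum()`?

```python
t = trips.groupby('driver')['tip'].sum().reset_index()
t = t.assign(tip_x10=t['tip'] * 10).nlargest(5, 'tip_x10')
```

group by driver, sum of tip:
driver
Ben     25
Eli      8
Gus     17
Jon      4
Kai     11
Max     16
Pia      7
Ravi    15
Tom      2
Zoe     12
Name: tip, dtype: int64
reset_index():
  driver  tip
0    Ben   25
1    Eli    8
2    Gus   17
3    Jon    4
4    Kai   11
5    Max   16
6    Pia    7
7   Ravi   15
8    Tom    2
9    Zoe   12
add column tip_x10 = t['tip'] * 10:
  driver  tip  tip_x10
0    Ben   25      250
1    Eli    8       80
2    Gus   17      170
3    Jon    4       40
4    Kai   11      110
5    Max   16      160
6    Pia    7       70
7   Ravi   15      150
8    Tom    2       20
9    Zoe   12      120
take 5 rows with largest tip_x10:
  driver  tip  tip_x10
0    Ben   25      250
2    Gus   17      170
5    Max   16      160
7   Ravi   15      150
9    Zoe   12      120
Hence 850.

850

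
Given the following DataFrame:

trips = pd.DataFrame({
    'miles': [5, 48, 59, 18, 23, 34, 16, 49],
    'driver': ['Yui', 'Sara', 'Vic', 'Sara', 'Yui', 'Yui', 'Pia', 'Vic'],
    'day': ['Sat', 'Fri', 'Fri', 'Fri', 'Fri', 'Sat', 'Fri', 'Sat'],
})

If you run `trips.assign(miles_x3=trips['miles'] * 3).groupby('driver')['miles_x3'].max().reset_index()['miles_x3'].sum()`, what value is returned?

add column miles_x3 = trips['miles'] * 3:
   miles driver  day  miles_x3
0      5    Yui  Sat        15
1     48   Sara  Fri       144
2     59    Vic  Fri       177
3     18   Sara  Fri        54
4     23    Yui  Fri        69
5     34    Yui  Sat       102
6     16    Pia  Fri        48
7     49    Vic  Sat       147
group by driver, max of miles_x3:
driver
Pia      48
Sara    144
Vic     177
Yui     102
Name: miles_x3, dtype: int64
reset_index():
  driver  miles_x3
0    Pia        48
1   Sara       144
2    Vic       177
3    Yui       102
sum of column 'miles_x3' → 471

471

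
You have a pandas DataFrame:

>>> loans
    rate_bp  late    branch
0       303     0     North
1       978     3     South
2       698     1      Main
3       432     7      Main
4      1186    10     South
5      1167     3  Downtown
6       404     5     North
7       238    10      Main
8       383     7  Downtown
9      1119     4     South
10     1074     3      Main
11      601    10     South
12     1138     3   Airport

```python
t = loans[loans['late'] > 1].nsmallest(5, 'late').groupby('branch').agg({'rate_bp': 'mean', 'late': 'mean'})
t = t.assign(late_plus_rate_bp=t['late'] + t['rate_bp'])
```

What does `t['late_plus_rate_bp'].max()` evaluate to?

1170.0

filter rows where late > 1:
    rate_bp  late    branch
1       978     3     South
3       432     7      Main
4      1186    10     South
5      1167     3  Downtown
6       404     5     North
7       238    10      Main
8       383     7  Downtown
9      1119     4     South
10     1074     3      Main
11      601    10     South
12     1138     3   Airport
take 5 rows with smallest late:
    rate_bp  late    branch
1       978     3     South
5      1167     3  Downtown
10     1074     3      Main
12     1138     3   Airport
9      1119     4     South
group by branch: mean(rate_bp), mean(late):
          rate_bp  late
branch                 
Airport    1138.0   3.0
Downtown   1167.0   3.0
Main       1074.0   3.0
South      1048.5   3.5
add column late_plus_rate_bp = t['late'] + t['rate_bp']:
          rate_bp  late  late_plus_rate_bp
branch                                    
Airport    1138.0   3.0             1141.0
Downtown   1167.0   3.0             1170.0
Main       1074.0   3.0             1077.0
South      1048.5   3.5             1052.0
Then the max of column 'late_plus_rate_bp': 1170.0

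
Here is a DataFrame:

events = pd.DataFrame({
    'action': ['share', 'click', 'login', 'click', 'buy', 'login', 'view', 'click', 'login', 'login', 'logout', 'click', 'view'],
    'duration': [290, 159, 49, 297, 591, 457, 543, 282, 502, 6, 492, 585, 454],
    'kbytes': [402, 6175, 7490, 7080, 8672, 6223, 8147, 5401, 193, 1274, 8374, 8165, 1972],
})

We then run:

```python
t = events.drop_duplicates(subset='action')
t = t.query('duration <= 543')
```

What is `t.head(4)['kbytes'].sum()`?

drop duplicate action (keep=first):
    action  duration  kbytes
0    share       290     402
1    click       159    6175
2    login        49    7490
4      buy       591    8672
6     view       543    8147
10  logout       492    8374
filter rows where duration <= 543:
    action  duration  kbytes
0    share       290     402
1    click       159    6175
2    login        49    7490
6     view       543    8147
10  logout       492    8374
take first 4 rows:
  action  duration  kbytes
0  share       290     402
1  click       159    6175
2  login        49    7490
6   view       543    8147
Taking the sum of column 'kbytes' gives 22214.

22214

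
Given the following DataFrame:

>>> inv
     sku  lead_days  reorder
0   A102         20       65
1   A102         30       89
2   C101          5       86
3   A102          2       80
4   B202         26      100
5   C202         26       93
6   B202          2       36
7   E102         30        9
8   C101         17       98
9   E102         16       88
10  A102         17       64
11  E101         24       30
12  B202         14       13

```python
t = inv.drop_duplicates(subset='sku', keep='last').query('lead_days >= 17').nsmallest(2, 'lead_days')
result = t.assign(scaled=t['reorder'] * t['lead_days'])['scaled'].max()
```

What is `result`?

1666

drop duplicate sku (keep=last):
     sku  lead_days  reorder
5   C202         26       93
8   C101         17       98
9   E102         16       88
10  A102         17       64
11  E101         24       30
12  B202         14       13
filter rows where lead_days >= 17:
     sku  lead_days  reorder
5   C202         26       93
8   C101         17       98
10  A102         17       64
11  E101         24       30
take 2 rows with smallest lead_days:
     sku  lead_days  reorder
8   C101         17       98
10  A102         17       64
add column scaled = t['reorder'] * t['lead_days']:
     sku  lead_days  reorder  scaled
8   C101         17       98    1666
10  A102         17       64    1088
Then the max of column 'scaled': 1666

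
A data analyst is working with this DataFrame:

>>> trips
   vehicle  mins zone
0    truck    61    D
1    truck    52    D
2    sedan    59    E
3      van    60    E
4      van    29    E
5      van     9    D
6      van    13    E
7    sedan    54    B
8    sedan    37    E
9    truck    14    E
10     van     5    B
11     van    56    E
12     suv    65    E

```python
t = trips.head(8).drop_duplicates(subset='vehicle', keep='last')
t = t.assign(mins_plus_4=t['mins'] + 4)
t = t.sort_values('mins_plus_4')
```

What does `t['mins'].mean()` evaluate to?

39.6666666667

take first 8 rows:
  vehicle  mins zone
0   truck    61    D
1   truck    52    D
2   sedan    59    E
3     van    60    E
4     van    29    E
5     van     9    D
6     van    13    E
7   sedan    54    B
drop duplicate vehicle (keep=last):
  vehicle  mins zone
1   truck    52    D
6     van    13    E
7   sedan    54    B
add column mins_plus_4 = t['mins'] + 4:
  vehicle  mins zone  mins_plus_4
1   truck    52    D           56
6     van    13    E           17
7   sedan    54    B           58
sort by mins_plus_4:
  vehicle  mins zone  mins_plus_4
6     van    13    E           17
1   truck    52    D           56
7   sedan    54    B           58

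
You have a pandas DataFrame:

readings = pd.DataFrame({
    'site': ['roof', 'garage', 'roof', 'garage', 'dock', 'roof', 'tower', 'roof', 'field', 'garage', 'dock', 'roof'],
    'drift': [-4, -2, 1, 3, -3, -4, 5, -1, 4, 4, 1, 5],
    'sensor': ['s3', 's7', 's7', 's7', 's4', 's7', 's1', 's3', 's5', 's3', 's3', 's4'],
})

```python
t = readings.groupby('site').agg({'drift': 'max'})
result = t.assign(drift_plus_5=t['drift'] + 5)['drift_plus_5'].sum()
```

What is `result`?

group by site, max of drift:
        drift
site         
dock        1
field       4
garage      4
roof        5
tower       5
add column drift_plus_5 = t['drift'] + 5:
        drift  drift_plus_5
site                       
dock        1             6
field       4             9
garage      4             9
roof        5            10
tower       5            10

44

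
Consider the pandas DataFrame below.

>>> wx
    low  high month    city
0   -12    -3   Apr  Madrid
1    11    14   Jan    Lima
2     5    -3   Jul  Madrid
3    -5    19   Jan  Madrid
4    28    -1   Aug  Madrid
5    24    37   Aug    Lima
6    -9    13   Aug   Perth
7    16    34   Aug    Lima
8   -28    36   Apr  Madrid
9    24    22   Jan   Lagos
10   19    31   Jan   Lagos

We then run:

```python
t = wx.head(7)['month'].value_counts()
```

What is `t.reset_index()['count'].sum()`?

take first 7 rows:
   low  high month    city
0  -12    -3   Apr  Madrid
1   11    14   Jan    Lima
2    5    -3   Jul  Madrid
3   -5    19   Jan  Madrid
4   28    -1   Aug  Madrid
5   24    37   Aug    Lima
6   -9    13   Aug   Perth
value_counts of month:
month
Aug    3
Jan    2
Apr    1
Jul    1
Name: count, dtype: int64
reset_index():
  month  count
0   Aug      3
1   Jan      2
2   Apr      1
3   Jul      1
Taking the sum of column 'count' gives 7.

7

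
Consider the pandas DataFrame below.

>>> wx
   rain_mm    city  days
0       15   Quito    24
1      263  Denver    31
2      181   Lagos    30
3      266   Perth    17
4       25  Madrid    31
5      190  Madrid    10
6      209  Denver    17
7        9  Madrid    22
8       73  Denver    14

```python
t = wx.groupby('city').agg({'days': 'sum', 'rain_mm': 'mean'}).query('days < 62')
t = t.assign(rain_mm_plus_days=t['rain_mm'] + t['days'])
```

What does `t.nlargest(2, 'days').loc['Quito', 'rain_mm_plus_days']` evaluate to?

39.0

group by city: sum(days), mean(rain_mm):
        days     rain_mm
city                    
Denver    62  181.666667
Lagos     30  181.000000
Madrid    63   74.666667
Perth     17  266.000000
Quito     24   15.000000
filter rows where days < 62:
       days  rain_mm
city                
Lagos    30    181.0
Perth    17    266.0
Quito    24     15.0
add column rain_mm_plus_days = t['rain_mm'] + t['days']:
       days  rain_mm  rain_mm_plus_days
city                                   
Lagos    30    181.0              211.0
Perth    17    266.0              283.0
Quito    24     15.0               39.0
take 2 rows with largest days:
       days  rain_mm  rain_mm_plus_days
city                                   
Lagos    30    181.0              211.0
Quito    24     15.0               39.0
Taking the value at row 'Quito', column 'rain_mm_plus_days' gives 39.0.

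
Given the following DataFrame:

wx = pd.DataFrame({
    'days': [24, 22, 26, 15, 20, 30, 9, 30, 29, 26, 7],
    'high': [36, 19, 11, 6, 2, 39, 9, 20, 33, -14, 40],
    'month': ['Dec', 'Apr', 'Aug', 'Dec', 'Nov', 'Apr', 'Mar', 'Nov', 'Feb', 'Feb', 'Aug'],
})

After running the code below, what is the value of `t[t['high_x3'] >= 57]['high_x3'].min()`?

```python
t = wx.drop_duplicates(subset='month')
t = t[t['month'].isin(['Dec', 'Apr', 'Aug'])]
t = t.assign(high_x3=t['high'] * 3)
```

57

drop duplicate month (keep=first):
   days  high month
0    24    36   Dec
1    22    19   Apr
2    26    11   Aug
4    20     2   Nov
6     9     9   Mar
8    29    33   Feb
filter rows where month in ['Dec', 'Apr', 'Aug']:
   days  high month
0    24    36   Dec
1    22    19   Apr
2    26    11   Aug
add column high_x3 = t['high'] * 3:
   days  high month  high_x3
0    24    36   Dec      108
1    22    19   Apr       57
2    26    11   Aug       33
filter rows where high_x3 >= 57:
   days  high month  high_x3
0    24    36   Dec      108
1    22    19   Apr       57
Finally, min of column 'high_x3' = 57.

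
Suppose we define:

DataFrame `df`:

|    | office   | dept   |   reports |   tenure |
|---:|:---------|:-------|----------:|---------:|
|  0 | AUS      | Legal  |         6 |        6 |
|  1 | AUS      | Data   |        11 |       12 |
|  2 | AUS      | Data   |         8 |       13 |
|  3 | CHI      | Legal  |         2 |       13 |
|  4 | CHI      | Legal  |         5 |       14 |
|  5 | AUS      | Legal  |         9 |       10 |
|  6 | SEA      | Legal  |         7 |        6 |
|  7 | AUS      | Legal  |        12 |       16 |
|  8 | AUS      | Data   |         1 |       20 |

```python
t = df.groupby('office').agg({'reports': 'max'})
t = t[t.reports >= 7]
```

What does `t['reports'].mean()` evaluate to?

group by office, max of reports:
        reports
office         
AUS          12
CHI           5
SEA           7
filter rows where reports >= 7:
        reports
office         
AUS          12
SEA           7
So mean() = 9.5.

9.5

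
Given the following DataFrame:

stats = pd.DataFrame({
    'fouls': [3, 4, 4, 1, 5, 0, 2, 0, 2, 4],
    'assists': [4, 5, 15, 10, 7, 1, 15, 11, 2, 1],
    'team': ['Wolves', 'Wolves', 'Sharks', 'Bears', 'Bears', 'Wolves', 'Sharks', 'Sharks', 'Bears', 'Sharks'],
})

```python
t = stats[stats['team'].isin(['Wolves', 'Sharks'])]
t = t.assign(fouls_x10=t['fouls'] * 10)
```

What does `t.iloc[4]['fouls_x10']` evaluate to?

20

filter rows where team in ['Wolves', 'Sharks']:
   fouls  assists    team
0      3        4  Wolves
1      4        5  Wolves
2      4       15  Sharks
5      0        1  Wolves
6      2       15  Sharks
7      0       11  Sharks
9      4        1  Sharks
add column fouls_x10 = t['fouls'] * 10:
   fouls  assists    team  fouls_x10
0      3        4  Wolves         30
1      4        5  Wolves         40
2      4       15  Sharks         40
5      0        1  Wolves          0
6      2       15  Sharks         20
7      0       11  Sharks          0
9      4        1  Sharks         40
So iloc[4]['fouls_x10'] = 20.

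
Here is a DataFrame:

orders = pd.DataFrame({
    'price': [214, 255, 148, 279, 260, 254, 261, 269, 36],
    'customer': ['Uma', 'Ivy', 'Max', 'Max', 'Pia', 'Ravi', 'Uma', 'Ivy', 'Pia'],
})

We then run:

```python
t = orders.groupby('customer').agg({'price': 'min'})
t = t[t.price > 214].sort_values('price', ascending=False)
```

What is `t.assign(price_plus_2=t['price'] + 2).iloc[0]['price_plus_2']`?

group by customer, min of price:
          price
customer       
Ivy         255
Max         148
Pia          36
Ravi        254
Uma         214
filter rows where price > 214:
          price
customer       
Ivy         255
Ravi        254
sort by price descending:
          price
customer       
Ivy         255
Ravi        254
add column price_plus_2 = t['price'] + 2:
          price  price_plus_2
customer                     
Ivy         255           257
Ravi        254           256
The value at position 0, column 'price_plus_2' is 257.

257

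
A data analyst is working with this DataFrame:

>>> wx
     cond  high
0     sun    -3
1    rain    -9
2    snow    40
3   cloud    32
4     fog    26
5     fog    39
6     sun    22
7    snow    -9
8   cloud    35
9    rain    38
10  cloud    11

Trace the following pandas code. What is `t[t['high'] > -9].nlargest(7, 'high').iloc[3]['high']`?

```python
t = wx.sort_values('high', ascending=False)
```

sort by high descending:
     cond  high
2    snow    40
5     fog    39
9    rain    38
8   cloud    35
3   cloud    32
4     fog    26
6     sun    22
10  cloud    11
0     sun    -3
1    rain    -9
7    snow    -9
filter rows where high > -9:
     cond  high
2    snow    40
5     fog    39
9    rain    38
8   cloud    35
3   cloud    32
4     fog    26
6     sun    22
10  cloud    11
0     sun    -3
take 7 rows with largest high:
    cond  high
2   snow    40
5    fog    39
9   rain    38
8  cloud    35
3  cloud    32
4    fog    26
6    sun    22

35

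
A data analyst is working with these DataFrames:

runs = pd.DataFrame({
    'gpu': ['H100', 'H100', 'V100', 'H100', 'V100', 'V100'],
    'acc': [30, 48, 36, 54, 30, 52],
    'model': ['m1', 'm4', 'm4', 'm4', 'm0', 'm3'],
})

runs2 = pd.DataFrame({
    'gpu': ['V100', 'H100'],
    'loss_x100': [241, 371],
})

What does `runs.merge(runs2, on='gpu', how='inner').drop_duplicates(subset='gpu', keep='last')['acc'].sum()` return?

106

merge on 'gpu' (how='inner') → 6 rows:
    gpu  acc model  loss_x100
0  H100   30    m1        371
1  H100   48    m4        371
2  V100   36    m4        241
3  H100   54    m4        371
4  V100   30    m0        241
5  V100   52    m3        241
drop duplicate gpu (keep=last):
    gpu  acc model  loss_x100
3  H100   54    m4        371
5  V100   52    m3        241
Then the sum of column 'acc': 106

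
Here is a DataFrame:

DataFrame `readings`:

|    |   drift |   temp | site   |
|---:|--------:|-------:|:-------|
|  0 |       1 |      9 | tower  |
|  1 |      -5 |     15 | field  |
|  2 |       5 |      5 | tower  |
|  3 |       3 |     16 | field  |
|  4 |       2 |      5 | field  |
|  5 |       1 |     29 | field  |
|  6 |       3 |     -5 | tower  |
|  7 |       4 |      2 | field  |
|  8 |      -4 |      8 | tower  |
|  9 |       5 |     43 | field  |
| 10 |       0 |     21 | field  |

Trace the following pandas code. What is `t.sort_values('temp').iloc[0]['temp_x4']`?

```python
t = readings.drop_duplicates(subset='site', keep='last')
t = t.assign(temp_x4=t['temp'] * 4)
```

32

drop duplicate site (keep=last):
    drift  temp   site
8      -4     8  tower
10      0    21  field
add column temp_x4 = t['temp'] * 4:
    drift  temp   site  temp_x4
8      -4     8  tower       32
10      0    21  field       84
sort by temp:
    drift  temp   site  temp_x4
8      -4     8  tower       32
10      0    21  field       84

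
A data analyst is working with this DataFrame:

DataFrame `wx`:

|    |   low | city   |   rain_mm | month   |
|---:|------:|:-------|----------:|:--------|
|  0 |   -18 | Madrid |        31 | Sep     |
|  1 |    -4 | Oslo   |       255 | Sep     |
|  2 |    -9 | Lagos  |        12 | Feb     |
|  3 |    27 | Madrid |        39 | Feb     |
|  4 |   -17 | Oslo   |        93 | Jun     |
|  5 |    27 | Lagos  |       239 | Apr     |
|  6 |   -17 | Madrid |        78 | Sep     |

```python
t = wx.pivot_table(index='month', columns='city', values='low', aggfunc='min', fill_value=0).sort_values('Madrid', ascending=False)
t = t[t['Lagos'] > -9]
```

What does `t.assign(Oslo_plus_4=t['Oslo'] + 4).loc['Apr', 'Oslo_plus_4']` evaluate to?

pivot: rows=month, cols=city, min(low):
city   Lagos  Madrid  Oslo
month                     
Apr       27       0     0
Feb       -9      27     0
Jun        0       0   -17
Sep        0     -18    -4
sort by Madrid descending:
city   Lagos  Madrid  Oslo
month                     
Feb       -9      27     0
Apr       27       0     0
Jun        0       0   -17
Sep        0     -18    -4
filter rows where Lagos > -9:
city   Lagos  Madrid  Oslo
month                     
Apr       27       0     0
Jun        0       0   -17
Sep        0     -18    -4
add column Oslo_plus_4 = t['Oslo'] + 4:
city   Lagos  Madrid  Oslo  Oslo_plus_4
month                                  
Apr       27       0     0            4
Jun        0       0   -17          -13
Sep        0     -18    -4            0
value at row 'Apr', column 'Oslo_plus_4' → 4

4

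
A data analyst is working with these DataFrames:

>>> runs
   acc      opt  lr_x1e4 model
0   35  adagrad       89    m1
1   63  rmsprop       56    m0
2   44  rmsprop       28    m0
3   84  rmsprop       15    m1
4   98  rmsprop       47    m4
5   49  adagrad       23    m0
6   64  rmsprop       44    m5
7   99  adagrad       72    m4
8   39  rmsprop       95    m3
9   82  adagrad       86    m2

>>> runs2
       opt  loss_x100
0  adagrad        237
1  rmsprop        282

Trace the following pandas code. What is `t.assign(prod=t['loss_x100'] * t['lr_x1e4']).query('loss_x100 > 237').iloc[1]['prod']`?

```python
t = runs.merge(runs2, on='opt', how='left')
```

merge on 'opt' (how='left') → 10 rows:
   acc      opt  lr_x1e4 model  loss_x100
0   35  adagrad       89    m1        237
1   63  rmsprop       56    m0        282
2   44  rmsprop       28    m0        282
3   84  rmsprop       15    m1        282
4   98  rmsprop       47    m4        282
5   49  adagrad       23    m0        237
6   64  rmsprop       44    m5        282
7   99  adagrad       72    m4        237
8   39  rmsprop       95    m3        282
9   82  adagrad       86    m2        237
add column prod = t['loss_x100'] * t['lr_x1e4']:
   acc      opt  lr_x1e4 model  loss_x100   prod
0   35  adagrad       89    m1        237  21093
1   63  rmsprop       56    m0        282  15792
2   44  rmsprop       28    m0        282   7896
3   84  rmsprop       15    m1        282   4230
4   98  rmsprop       47    m4        282  13254
5   49  adagrad       23    m0        237   5451
6   64  rmsprop       44    m5        282  12408
7   99  adagrad       72    m4        237  17064
8   39  rmsprop       95    m3        282  26790
9   82  adagrad       86    m2        237  20382
filter rows where loss_x100 > 237:
   acc      opt  lr_x1e4 model  loss_x100   prod
1   63  rmsprop       56    m0        282  15792
2   44  rmsprop       28    m0        282   7896
3   84  rmsprop       15    m1        282   4230
4   98  rmsprop       47    m4        282  13254
6   64  rmsprop       44    m5        282  12408
8   39  rmsprop       95    m3        282  26790
The value at position 1, column 'prod' is 7896.

7896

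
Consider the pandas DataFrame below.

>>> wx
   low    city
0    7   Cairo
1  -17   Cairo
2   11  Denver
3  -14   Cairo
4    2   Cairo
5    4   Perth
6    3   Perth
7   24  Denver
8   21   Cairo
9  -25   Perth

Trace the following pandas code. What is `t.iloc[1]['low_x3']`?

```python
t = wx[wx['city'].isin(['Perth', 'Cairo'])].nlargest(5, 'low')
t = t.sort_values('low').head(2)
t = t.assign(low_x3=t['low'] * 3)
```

filter rows where city in ['Perth', 'Cairo']:
   low   city
0    7  Cairo
1  -17  Cairo
3  -14  Cairo
4    2  Cairo
5    4  Perth
6    3  Perth
8   21  Cairo
9  -25  Perth
take 5 rows with largest low:
   low   city
8   21  Cairo
0    7  Cairo
5    4  Perth
6    3  Perth
4    2  Cairo
sort by low:
   low   city
4    2  Cairo
6    3  Perth
5    4  Perth
0    7  Cairo
8   21  Cairo
take first 2 rows:
   low   city
4    2  Cairo
6    3  Perth
add column low_x3 = t['low'] * 3:
   low   city  low_x3
4    2  Cairo       6
6    3  Perth       9
Finally, value at position 1, column 'low_x3' = 9.

9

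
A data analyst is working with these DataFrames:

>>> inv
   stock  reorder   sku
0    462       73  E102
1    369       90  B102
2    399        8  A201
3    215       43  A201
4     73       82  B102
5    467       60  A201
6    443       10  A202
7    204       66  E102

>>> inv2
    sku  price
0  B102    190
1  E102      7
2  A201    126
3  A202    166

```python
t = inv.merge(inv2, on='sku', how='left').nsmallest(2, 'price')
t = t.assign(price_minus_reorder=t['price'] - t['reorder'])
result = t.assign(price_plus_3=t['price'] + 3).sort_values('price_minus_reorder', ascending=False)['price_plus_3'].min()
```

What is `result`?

10

merge on 'sku' (how='left') → 8 rows:
   stock  reorder   sku  price
0    462       73  E102      7
1    369       90  B102    190
2    399        8  A201    126
3    215       43  A201    126
4     73       82  B102    190
5    467       60  A201    126
6    443       10  A202    166
7    204       66  E102      7
take 2 rows with smallest price:
   stock  reorder   sku  price
0    462       73  E102      7
7    204       66  E102      7
add column price_minus_reorder = t['price'] - t['reorder']:
   stock  reorder   sku  price  price_minus_reorder
0    462       73  E102      7                  -66
7    204       66  E102      7                  -59
add column price_plus_3 = t['price'] + 3:
   stock  reorder   sku  price  price_minus_reorder  price_plus_3
0    462       73  E102      7                  -66            10
7    204       66  E102      7                  -59            10
sort by price_minus_reorder descending:
   stock  reorder   sku  price  price_minus_reorder  price_plus_3
7    204       66  E102      7                  -59            10
0    462       73  E102      7                  -66            10
Taking the min of column 'price_plus_3' gives 10.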